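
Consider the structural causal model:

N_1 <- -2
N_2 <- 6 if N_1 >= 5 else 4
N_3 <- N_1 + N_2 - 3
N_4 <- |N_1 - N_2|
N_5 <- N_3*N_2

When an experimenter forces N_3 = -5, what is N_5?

-20

do(N_3=-5) replaces the equation N_3 <- N_1 + N_2 - 3 with the constant N_3 = -5.
N_2 = 6 if N_1 >= 5 else 4  [with N_1=-2]  = 4
N_5 = N_3*N_2  [with N_3=-5, N_2=4]  = -20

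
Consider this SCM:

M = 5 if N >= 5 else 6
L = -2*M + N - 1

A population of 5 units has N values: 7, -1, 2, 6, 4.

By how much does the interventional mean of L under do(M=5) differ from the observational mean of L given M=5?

-2.9

do(M=5) breaks M's dependence on N. With M=5 fixed, L across the units is -4, -12, -9, -5, -7, mean -7.4.
E[L|M=5] averages over only the 2 units with M=5 (N = 7, 6): L = -4, -5, mean -4.5.
Difference = -7.4 − (-4.5) = -2.9.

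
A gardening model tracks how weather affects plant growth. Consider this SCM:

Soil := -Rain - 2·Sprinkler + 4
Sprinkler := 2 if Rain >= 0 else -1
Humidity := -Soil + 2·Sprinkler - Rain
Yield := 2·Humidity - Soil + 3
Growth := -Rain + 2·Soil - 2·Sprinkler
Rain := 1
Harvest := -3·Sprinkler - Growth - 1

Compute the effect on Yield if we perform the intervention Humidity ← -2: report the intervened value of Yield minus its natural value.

The intervention breaks the incoming arrows to Humidity: Humidity := -Soil + 2·Sprinkler - Rain no longer applies, and Humidity = -2.
Sprinkler = 2 if Rain >= 0 else -1  [with Rain=1]  = 2
Soil = -Rain - 2·Sprinkler + 4  [with Rain=1, Sprinkler=2]  = -1
Yield = 2·Humidity - Soil + 3  [with Humidity=-2, Soil=-1]  = 0
Without intervention: Sprinkler = 2 if Rain >= 0 else -1  [with Rain=1]  = 2; Soil = -Rain - 2·Sprinkler + 4  [with Rain=1, Sprinkler=2]  = -1; Humidity = -Soil + 2·Sprinkler - Rain  [with Soil=-1, Sprinkler=2, Rain=1]  = 4; Yield = 2·Humidity - Soil + 3  [with Humidity=4, Soil=-1]  = 12.
Change = 0 − 12 = -12.

-12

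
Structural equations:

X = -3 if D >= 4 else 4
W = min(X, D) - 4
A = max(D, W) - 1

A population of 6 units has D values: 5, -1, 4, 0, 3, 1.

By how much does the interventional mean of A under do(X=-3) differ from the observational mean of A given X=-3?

The intervention sets X=-3 in all 6 units regardless of D. Recomputing A per unit gives 4, -2, 3, -1, 2, 0; average 1.
Conditioning on X=-3 selects the 2 unit(s) with D ∈ {5, 4}. Their A values: 4, 3. Mean = 3.5.
Difference = 1 − 3.5 = -2.5.

-2.5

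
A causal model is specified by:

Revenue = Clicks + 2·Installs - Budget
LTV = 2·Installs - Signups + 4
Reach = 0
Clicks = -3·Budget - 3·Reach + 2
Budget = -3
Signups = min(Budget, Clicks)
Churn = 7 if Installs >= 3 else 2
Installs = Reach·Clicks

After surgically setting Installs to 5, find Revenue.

24

The intervention breaks the incoming arrows to Installs: Installs = Reach·Clicks no longer applies, and Installs = 5.
Clicks = -3·Budget - 3·Reach + 2  [with Budget=-3, Reach=0]  = 11
Revenue = Clicks + 2·Installs - Budget  [with Clicks=11, Installs=5, Budget=-3]  = 24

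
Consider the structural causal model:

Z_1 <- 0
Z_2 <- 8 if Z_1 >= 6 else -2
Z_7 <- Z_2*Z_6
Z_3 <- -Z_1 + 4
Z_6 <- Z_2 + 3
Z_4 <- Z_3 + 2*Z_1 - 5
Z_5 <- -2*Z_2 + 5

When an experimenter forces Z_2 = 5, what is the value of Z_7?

Under do(Z_2=5), the mechanism Z_2 <- 8 if Z_1 >= 6 else -2 is discarded; Z_2 is fixed at 5.
Z_6 = Z_2 + 3  [with Z_2=5]  = 8
Z_7 = Z_2*Z_6  [with Z_2=5, Z_6=8]  = 40

40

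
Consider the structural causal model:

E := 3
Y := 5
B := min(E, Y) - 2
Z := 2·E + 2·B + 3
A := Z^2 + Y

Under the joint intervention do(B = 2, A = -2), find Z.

The joint intervention fixes B = 2, A = -2, removing each variable's own equation.
Z = 2·E + 2·B + 3  [with E=3, B=2]  = 13

13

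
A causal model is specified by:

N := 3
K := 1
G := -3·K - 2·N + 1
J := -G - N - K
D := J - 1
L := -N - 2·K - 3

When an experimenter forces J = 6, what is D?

5

Intervening sets J = 6 and removes its equation (J := -G - N - K).
D = J - 1  [with J=6]  = 5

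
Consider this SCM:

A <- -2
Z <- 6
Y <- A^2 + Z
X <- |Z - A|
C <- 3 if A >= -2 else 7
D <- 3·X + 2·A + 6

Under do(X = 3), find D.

11

Under do(X=3), the mechanism X <- |Z - A| is discarded; X is fixed at 3.
D = 3·X + 2·A + 6  [with X=3, A=-2]  = 11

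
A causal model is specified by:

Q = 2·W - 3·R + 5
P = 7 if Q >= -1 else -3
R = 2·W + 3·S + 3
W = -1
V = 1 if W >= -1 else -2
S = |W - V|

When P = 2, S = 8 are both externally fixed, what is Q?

-72

Under do(P = 2, S = 8), each intervened variable's structural equation is replaced by its fixed value.
R = 2·W + 3·S + 3  [with W=-1, S=8]  = 25
Q = 2·W - 3·R + 5  [with W=-1, R=25]  = -72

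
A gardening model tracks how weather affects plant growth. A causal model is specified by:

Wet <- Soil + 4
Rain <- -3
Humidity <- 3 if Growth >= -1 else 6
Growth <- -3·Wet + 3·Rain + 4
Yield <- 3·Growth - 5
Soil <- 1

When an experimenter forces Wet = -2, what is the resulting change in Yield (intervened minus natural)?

The intervention breaks the incoming arrows to Wet: Wet <- Soil + 4 no longer applies, and Wet = -2.
Growth = -3·Wet + 3·Rain + 4  [with Wet=-2, Rain=-3]  = 1
Yield = 3·Growth - 5  [with Growth=1]  = -2
Without intervention: Wet = Soil + 4  [with Soil=1]  = 5; Growth = -3·Wet + 3·Rain + 4  [with Wet=5, Rain=-3]  = -20; Yield = 3·Growth - 5  [with Growth=-20]  = -65.
Change = -2 − (-65) = 63.

63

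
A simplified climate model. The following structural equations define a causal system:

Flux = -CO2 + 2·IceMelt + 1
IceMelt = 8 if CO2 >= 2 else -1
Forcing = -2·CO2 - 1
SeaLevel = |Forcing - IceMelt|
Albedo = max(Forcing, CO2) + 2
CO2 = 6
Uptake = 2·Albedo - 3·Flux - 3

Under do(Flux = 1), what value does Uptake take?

10

Intervening sets Flux = 1 and removes its equation (Flux = -CO2 + 2·IceMelt + 1).
Forcing = -2·CO2 - 1  [with CO2=6]  = -13
Albedo = max(Forcing, CO2) + 2  [with Forcing=-13, CO2=6]  = 8
Uptake = 2·Albedo - 3·Flux - 3  [with Albedo=8, Flux=1]  = 10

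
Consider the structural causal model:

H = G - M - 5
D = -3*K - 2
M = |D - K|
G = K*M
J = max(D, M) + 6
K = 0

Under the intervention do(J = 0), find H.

-7

The intervention breaks the incoming arrows to J: J = max(D, M) + 6 no longer applies, and J = 0.
Since H is not a descendant of the intervened variable, it is unaffected.
D = -3*K - 2  [with K=0]  = -2
M = |D - K|  [with D=-2, K=0]  = 2
G = K*M  [with K=0, M=2]  = 0
H = G - M - 5  [with G=0, M=2]  = -7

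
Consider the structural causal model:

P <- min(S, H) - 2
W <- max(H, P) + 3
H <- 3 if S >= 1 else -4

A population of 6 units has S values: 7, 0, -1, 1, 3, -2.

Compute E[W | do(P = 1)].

Every unit gets P=1 under the intervention. W values become 6, 4, 4, 6, 6, 4; E[W|do(P=1)] = 5.

5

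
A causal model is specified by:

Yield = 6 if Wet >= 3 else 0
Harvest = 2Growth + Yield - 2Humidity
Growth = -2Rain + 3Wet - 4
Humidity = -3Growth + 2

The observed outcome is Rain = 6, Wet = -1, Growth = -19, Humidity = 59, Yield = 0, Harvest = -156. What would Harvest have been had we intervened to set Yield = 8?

The intervention breaks the incoming arrows to Yield: Yield = 6 if Wet >= 3 else 0 no longer applies, and Yield = 8.
Growth = -2Rain + 3Wet - 4  [with Rain=6, Wet=-1]  = -19
Humidity = -3Growth + 2  [with Growth=-19]  = 59
Harvest = 2Growth + Yield - 2Humidity  [with Growth=-19, Yield=8, Humidity=59]  = -148

-148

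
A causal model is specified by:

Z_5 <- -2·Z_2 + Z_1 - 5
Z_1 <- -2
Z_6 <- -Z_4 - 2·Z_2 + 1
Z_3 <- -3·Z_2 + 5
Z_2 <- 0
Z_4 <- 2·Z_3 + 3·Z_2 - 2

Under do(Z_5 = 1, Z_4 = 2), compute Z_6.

Setting Z_5 = 1, Z_4 = 2 by intervention discards those variables' equations.
Z_6 = -Z_4 - 2·Z_2 + 1  [with Z_4=2, Z_2=0]  = -1

-1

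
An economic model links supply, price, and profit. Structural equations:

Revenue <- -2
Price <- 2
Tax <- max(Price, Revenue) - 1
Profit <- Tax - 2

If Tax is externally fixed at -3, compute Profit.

-5

The intervention breaks the incoming arrows to Tax: Tax <- max(Price, Revenue) - 1 no longer applies, and Tax = -3.
Profit = Tax - 2  [with Tax=-3]  = -5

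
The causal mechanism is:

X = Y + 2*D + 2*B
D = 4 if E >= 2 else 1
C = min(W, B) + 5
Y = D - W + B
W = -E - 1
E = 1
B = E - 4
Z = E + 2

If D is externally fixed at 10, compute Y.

Under do(D=10), the mechanism D = 4 if E >= 2 else 1 is discarded; D is fixed at 10.
W = -E - 1  [with E=1]  = -2
B = E - 4  [with E=1]  = -3
Y = D - W + B  [with D=10, W=-2, B=-3]  = 9

9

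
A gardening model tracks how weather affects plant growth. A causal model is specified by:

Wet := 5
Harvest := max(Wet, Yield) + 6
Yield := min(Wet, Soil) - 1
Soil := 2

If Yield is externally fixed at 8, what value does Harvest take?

14

The intervention breaks the incoming arrows to Yield: Yield := min(Wet, Soil) - 1 no longer applies, and Yield = 8.
Harvest = max(Wet, Yield) + 6  [with Wet=5, Yield=8]  = 14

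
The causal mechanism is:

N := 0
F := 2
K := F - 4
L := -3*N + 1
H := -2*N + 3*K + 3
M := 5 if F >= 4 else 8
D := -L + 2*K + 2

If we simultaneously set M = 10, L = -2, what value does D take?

Under do(M = 10, L = -2), each intervened variable's structural equation is replaced by its fixed value.
K = F - 4  [with F=2]  = -2
D = -L + 2*K + 2  [with L=-2, K=-2]  = 0

0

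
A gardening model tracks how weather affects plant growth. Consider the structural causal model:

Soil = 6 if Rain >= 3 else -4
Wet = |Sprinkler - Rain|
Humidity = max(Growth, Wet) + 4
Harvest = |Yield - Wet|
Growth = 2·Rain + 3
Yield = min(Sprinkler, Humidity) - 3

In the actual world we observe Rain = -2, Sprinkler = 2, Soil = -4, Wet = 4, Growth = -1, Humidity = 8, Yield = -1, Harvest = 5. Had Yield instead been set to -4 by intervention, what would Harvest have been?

8

do(Yield=-4) replaces the equation Yield = min(Sprinkler, Humidity) - 3 with the constant Yield = -4.
Wet = |Sprinkler - Rain|  [with Sprinkler=2, Rain=-2]  = 4
Harvest = |Yield - Wet|  [with Yield=-4, Wet=4]  = 8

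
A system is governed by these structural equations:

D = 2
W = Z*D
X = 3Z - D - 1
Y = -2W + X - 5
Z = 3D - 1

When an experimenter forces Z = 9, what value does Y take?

-17

do(Z=9) replaces the equation Z = 3D - 1 with the constant Z = 9.
X = 3Z - D - 1  [with Z=9, D=2]  = 24
W = Z*D  [with Z=9, D=2]  = 18
Y = -2W + X - 5  [with W=18, X=24]  = -17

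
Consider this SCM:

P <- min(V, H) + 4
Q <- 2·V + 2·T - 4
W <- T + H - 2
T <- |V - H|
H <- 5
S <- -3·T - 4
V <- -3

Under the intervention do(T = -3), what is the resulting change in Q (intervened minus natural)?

do(T=-3) replaces the equation T <- |V - H| with the constant T = -3.
Q = 2·V + 2·T - 4  [with V=-3, T=-3]  = -16
Without intervention: T = |V - H|  [with V=-3, H=5]  = 8; Q = 2·V + 2·T - 4  [with V=-3, T=8]  = 6.
Change = -16 − 6 = -22.

-22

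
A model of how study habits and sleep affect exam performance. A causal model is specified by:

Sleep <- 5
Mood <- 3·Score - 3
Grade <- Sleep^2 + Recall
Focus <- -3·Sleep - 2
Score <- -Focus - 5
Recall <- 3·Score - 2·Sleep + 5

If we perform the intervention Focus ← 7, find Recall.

do(Focus=7) replaces the equation Focus <- -3·Sleep - 2 with the constant Focus = 7.
Score = -Focus - 5  [with Focus=7]  = -12
Recall = 3·Score - 2·Sleep + 5  [with Score=-12, Sleep=5]  = -41

-41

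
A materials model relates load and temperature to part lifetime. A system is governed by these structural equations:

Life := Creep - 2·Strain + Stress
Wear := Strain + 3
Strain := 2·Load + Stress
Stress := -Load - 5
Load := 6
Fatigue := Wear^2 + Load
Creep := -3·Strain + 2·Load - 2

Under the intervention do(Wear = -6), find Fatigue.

42

The intervention breaks the incoming arrows to Wear: Wear := Strain + 3 no longer applies, and Wear = -6.
Fatigue = Wear^2 + Load  [with Wear=-6, Load=6]  = 42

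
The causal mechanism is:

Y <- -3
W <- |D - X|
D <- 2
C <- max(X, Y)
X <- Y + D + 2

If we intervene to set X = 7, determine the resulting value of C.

The intervention breaks the incoming arrows to X: X <- Y + D + 2 no longer applies, and X = 7.
C = max(X, Y)  [with X=7, Y=-3]  = 7

7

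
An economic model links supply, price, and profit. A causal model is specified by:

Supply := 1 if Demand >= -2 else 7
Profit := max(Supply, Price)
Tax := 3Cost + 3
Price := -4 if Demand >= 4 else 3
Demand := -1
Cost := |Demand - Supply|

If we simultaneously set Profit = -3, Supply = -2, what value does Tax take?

Under do(Profit = -3, Supply = -2), each intervened variable's structural equation is replaced by its fixed value.
Cost = |Demand - Supply|  [with Demand=-1, Supply=-2]  = 1
Tax = 3Cost + 3  [with Cost=1]  = 6

6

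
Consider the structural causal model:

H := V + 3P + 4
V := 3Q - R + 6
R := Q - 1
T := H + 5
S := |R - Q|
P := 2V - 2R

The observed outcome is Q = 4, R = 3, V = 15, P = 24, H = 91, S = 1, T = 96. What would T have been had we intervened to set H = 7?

12

Under do(H=7), the mechanism H := V + 3P + 4 is discarded; H is fixed at 7.
T = H + 5  [with H=7]  = 12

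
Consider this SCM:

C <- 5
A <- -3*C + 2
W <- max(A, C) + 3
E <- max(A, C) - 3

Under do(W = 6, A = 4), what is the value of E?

2

The joint intervention fixes W = 6, A = 4, removing each variable's own equation.
E = max(A, C) - 3  [with A=4, C=5]  = 2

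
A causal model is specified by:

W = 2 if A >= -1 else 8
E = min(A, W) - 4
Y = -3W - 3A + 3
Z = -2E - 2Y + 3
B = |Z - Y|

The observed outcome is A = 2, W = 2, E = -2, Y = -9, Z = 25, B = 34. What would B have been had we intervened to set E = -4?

The intervention breaks the incoming arrows to E: E = min(A, W) - 4 no longer applies, and E = -4.
W = 2 if A >= -1 else 8  [with A=2]  = 2
Y = -3W - 3A + 3  [with W=2, A=2]  = -9
Z = -2E - 2Y + 3  [with E=-4, Y=-9]  = 29
B = |Z - Y|  [with Z=29, Y=-9]  = 38

38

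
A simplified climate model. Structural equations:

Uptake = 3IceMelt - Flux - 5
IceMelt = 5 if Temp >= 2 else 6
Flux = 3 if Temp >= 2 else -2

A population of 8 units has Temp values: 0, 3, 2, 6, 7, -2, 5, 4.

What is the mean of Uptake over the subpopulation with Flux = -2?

15

E[Uptake|Flux=-2] averages over only the 2 units with Flux=-2 (Temp = 0, -2): Uptake = 15, 15, mean 15.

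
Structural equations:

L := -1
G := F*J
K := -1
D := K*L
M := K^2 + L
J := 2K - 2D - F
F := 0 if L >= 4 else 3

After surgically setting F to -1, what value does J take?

-3

The intervention breaks the incoming arrows to F: F := 0 if L >= 4 else 3 no longer applies, and F = -1.
D = K*L  [with K=-1, L=-1]  = 1
J = 2K - 2D - F  [with K=-1, D=1, F=-1]  = -3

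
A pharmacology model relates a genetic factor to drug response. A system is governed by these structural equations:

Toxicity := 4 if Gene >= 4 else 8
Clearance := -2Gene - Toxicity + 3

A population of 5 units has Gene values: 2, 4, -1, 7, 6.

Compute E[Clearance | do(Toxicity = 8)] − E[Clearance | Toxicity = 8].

-6.2

Under do(Toxicity=8), Toxicity's equation is replaced by Toxicity=8 for every unit. Per-unit Clearance: -9, -13, -3, -19, -17. Mean = -12.2.
E[Clearance|Toxicity=8] averages over only the 2 units with Toxicity=8 (Gene = 2, -1): Clearance = -9, -3, mean -6.
Difference = -12.2 − (-6) = -6.2.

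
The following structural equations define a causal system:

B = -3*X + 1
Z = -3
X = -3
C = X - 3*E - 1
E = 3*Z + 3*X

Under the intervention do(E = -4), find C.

do(E=-4) replaces the equation E = 3*Z + 3*X with the constant E = -4.
C = X - 3*E - 1  [with X=-3, E=-4]  = 8

8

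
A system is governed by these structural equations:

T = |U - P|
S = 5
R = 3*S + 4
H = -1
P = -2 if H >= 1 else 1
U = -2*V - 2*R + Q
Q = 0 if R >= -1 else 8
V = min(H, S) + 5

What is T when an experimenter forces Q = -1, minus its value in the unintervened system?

do(Q=-1) replaces the equation Q = 0 if R >= -1 else 8 with the constant Q = -1.
R = 3*S + 4  [with S=5]  = 19
V = min(H, S) + 5  [with H=-1, S=5]  = 4
U = -2*V - 2*R + Q  [with V=4, R=19, Q=-1]  = -47
P = -2 if H >= 1 else 1  [with H=-1]  = 1
T = |U - P|  [with U=-47, P=1]  = 48
Without intervention: R = 3*S + 4  [with S=5]  = 19; V = min(H, S) + 5  [with H=-1, S=5]  = 4; Q = 0 if R >= -1 else 8  [with R=19]  = 0; U = -2*V - 2*R + Q  [with V=4, R=19, Q=0]  = -46; P = -2 if H >= 1 else 1  [with H=-1]  = 1; T = |U - P|  [with U=-46, P=1]  = 47.
Change = 48 − 47 = 1.

1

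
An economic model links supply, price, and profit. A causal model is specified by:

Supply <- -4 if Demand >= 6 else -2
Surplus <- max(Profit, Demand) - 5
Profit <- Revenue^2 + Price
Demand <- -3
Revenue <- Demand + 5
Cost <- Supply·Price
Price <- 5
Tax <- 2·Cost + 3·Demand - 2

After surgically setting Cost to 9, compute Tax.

7

Under do(Cost=9), the mechanism Cost <- Supply·Price is discarded; Cost is fixed at 9.
Tax = 2·Cost + 3·Demand - 2  [with Cost=9, Demand=-3]  = 7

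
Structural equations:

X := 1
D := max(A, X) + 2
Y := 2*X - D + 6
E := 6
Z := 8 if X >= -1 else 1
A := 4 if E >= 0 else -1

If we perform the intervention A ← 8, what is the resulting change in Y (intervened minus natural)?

do(A=8) replaces the equation A := 4 if E >= 0 else -1 with the constant A = 8.
D = max(A, X) + 2  [with A=8, X=1]  = 10
Y = 2*X - D + 6  [with X=1, D=10]  = -2
Without intervention: A = 4 if E >= 0 else -1  [with E=6]  = 4; D = max(A, X) + 2  [with A=4, X=1]  = 6; Y = 2*X - D + 6  [with X=1, D=6]  = 2.
Change = -2 − 2 = -4.

-4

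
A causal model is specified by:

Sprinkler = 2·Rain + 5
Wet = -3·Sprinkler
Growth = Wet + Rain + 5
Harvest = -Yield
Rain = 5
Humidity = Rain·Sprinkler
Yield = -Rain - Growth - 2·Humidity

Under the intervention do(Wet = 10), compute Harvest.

175

The intervention breaks the incoming arrows to Wet: Wet = -3·Sprinkler no longer applies, and Wet = 10.
Sprinkler = 2·Rain + 5  [with Rain=5]  = 15
Growth = Wet + Rain + 5  [with Wet=10, Rain=5]  = 20
Humidity = Rain·Sprinkler  [with Rain=5, Sprinkler=15]  = 75
Yield = -Rain - Growth - 2·Humidity  [with Rain=5, Growth=20, Humidity=75]  = -175
Harvest = -Yield  [with Yield=-175]  = 175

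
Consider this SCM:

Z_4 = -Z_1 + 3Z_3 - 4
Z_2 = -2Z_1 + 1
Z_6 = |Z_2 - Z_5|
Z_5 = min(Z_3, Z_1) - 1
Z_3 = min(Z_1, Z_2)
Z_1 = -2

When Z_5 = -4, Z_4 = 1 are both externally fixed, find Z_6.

Setting Z_5 = -4, Z_4 = 1 by intervention discards those variables' equations.
Z_2 = -2Z_1 + 1  [with Z_1=-2]  = 5
Z_6 = |Z_2 - Z_5|  [with Z_2=5, Z_5=-4]  = 9

9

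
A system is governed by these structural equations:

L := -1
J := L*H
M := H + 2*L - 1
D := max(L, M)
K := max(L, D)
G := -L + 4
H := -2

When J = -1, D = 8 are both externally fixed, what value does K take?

Setting J = -1, D = 8 by intervention discards those variables' equations.
K = max(L, D)  [with L=-1, D=8]  = 8

8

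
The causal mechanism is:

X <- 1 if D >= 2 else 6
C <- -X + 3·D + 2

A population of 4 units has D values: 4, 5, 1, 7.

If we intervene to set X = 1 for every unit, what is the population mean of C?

do(X=1) breaks X's dependence on D. With X=1 fixed, C across the units is 13, 16, 4, 22, mean 13.75.

13.75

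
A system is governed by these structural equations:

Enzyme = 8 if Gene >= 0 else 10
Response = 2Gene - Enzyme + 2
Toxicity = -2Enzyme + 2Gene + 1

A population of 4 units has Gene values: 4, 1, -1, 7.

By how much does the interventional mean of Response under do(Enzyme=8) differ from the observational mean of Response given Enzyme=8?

The intervention sets Enzyme=8 in all 4 units regardless of Gene. Recomputing Response per unit gives 2, -4, -8, 8; average -0.5.
E[Response|Enzyme=8] averages over only the 3 units with Enzyme=8 (Gene = 4, 1, 7): Response = 2, -4, 8, mean 2.
Difference = -0.5 − 2 = -2.5.

-2.5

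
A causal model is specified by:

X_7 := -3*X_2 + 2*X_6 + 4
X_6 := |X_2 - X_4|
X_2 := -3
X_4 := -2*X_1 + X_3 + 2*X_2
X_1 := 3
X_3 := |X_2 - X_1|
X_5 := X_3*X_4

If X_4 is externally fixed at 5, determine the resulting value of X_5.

30

Intervening sets X_4 = 5 and removes its equation (X_4 := -2*X_1 + X_3 + 2*X_2).
X_3 = |X_2 - X_1|  [with X_2=-3, X_1=3]  = 6
X_5 = X_3*X_4  [with X_3=6, X_4=5]  = 30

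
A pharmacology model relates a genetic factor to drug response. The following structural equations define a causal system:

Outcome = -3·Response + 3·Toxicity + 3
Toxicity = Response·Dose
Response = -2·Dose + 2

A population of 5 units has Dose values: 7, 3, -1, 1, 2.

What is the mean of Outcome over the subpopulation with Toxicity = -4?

-12

Conditioning on Toxicity=-4 selects the 2 unit(s) with Dose ∈ {-1, 2}. Their Outcome values: -21, -3. Mean = -12.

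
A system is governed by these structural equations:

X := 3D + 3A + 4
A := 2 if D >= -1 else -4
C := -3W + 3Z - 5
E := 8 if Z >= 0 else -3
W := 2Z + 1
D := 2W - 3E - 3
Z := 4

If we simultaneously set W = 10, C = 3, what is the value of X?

Under do(W = 10, C = 3), each intervened variable's structural equation is replaced by its fixed value.
E = 8 if Z >= 0 else -3  [with Z=4]  = 8
D = 2W - 3E - 3  [with W=10, E=8]  = -7
A = 2 if D >= -1 else -4  [with D=-7]  = -4
X = 3D + 3A + 4  [with D=-7, A=-4]  = -29

-29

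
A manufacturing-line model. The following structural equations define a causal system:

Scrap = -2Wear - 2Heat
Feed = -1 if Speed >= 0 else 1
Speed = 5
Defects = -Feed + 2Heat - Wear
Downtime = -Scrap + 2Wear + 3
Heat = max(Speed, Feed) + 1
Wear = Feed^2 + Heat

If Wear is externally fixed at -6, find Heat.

6

Under do(Wear=-6), the mechanism Wear = Feed^2 + Heat is discarded; Wear is fixed at -6.
Since Heat is not a descendant of the intervened variable, it is unaffected.
Feed = -1 if Speed >= 0 else 1  [with Speed=5]  = -1
Heat = max(Speed, Feed) + 1  [with Speed=5, Feed=-1]  = 6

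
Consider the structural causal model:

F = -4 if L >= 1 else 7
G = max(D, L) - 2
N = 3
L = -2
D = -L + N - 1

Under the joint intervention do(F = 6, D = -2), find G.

-4

The joint intervention fixes F = 6, D = -2, removing each variable's own equation.
G = max(D, L) - 2  [with D=-2, L=-2]  = -4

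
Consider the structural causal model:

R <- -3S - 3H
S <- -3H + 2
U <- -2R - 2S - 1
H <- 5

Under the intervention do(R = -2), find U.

29

The intervention breaks the incoming arrows to R: R <- -3S - 3H no longer applies, and R = -2.
S = -3H + 2  [with H=5]  = -13
U = -2R - 2S - 1  [with R=-2, S=-13]  = 29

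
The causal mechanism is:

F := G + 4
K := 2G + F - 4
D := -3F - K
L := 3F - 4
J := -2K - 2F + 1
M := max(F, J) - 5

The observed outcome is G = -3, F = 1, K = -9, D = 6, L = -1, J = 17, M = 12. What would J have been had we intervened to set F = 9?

-15

Under do(F=9), the mechanism F := G + 4 is discarded; F is fixed at 9.
K = 2G + F - 4  [with G=-3, F=9]  = -1
J = -2K - 2F + 1  [with K=-1, F=9]  = -15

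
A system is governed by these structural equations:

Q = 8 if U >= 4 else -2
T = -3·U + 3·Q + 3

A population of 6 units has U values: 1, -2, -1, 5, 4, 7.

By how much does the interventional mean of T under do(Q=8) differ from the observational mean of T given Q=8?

Under do(Q=8), Q's equation is replaced by Q=8 for every unit. Per-unit T: 24, 33, 30, 12, 15, 6. Mean = 20.
Observing Q=8 restricts to units where Q's equation naturally yields 8: U ∈ {5, 4, 7}. In that subpopulation T = 12, 15, 6, mean 11.
Difference = 20 − 11 = 9.

9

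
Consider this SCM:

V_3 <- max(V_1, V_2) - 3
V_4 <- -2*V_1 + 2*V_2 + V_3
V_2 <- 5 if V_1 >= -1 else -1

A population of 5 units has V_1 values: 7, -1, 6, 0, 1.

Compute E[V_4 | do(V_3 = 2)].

Under do(V_3=2), V_3's equation is replaced by V_3=2 for every unit. Per-unit V_4: -2, 14, 0, 12, 10. Mean = 6.8.

6.8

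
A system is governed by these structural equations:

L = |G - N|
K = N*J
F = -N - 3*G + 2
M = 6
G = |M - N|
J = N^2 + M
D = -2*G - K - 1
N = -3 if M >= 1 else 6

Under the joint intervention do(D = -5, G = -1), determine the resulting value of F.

8

Under do(D = -5, G = -1), each intervened variable's structural equation is replaced by its fixed value.
N = -3 if M >= 1 else 6  [with M=6]  = -3
F = -N - 3*G + 2  [with N=-3, G=-1]  = 8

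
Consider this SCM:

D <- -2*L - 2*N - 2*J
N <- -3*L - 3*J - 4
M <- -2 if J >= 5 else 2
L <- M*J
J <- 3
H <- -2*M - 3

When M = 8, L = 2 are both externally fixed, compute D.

28

Under do(M = 8, L = 2), each intervened variable's structural equation is replaced by its fixed value.
N = -3*L - 3*J - 4  [with L=2, J=3]  = -19
D = -2*L - 2*N - 2*J  [with L=2, N=-19, J=3]  = 28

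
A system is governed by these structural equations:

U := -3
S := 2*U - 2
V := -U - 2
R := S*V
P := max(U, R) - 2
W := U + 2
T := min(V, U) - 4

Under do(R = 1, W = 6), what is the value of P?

-1

Setting R = 1, W = 6 by intervention discards those variables' equations.
P = max(U, R) - 2  [with U=-3, R=1]  = -1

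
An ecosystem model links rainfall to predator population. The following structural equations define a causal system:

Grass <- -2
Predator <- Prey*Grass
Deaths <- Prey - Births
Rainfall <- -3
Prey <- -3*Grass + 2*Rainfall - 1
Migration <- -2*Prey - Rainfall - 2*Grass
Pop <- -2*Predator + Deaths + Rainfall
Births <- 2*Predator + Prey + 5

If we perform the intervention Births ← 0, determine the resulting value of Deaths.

The intervention breaks the incoming arrows to Births: Births <- 2*Predator + Prey + 5 no longer applies, and Births = 0.
Prey = -3*Grass + 2*Rainfall - 1  [with Grass=-2, Rainfall=-3]  = -1
Deaths = Prey - Births  [with Prey=-1, Births=0]  = -1

-1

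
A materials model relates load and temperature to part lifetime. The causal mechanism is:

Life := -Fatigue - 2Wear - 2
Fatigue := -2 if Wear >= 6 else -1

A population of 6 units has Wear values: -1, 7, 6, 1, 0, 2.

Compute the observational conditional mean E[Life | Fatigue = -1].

-2

E[Life|Fatigue=-1] averages over only the 4 units with Fatigue=-1 (Wear = -1, 1, 0, 2): Life = 1, -3, -1, -5, mean -2.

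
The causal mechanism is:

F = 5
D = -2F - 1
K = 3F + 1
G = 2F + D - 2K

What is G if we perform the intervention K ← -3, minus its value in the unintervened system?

38

The intervention breaks the incoming arrows to K: K = 3F + 1 no longer applies, and K = -3.
D = -2F - 1  [with F=5]  = -11
G = 2F + D - 2K  [with F=5, D=-11, K=-3]  = 5
Without intervention: D = -2F - 1  [with F=5]  = -11; K = 3F + 1  [with F=5]  = 16; G = 2F + D - 2K  [with F=5, D=-11, K=16]  = -33.
Change = 5 − (-33) = 38.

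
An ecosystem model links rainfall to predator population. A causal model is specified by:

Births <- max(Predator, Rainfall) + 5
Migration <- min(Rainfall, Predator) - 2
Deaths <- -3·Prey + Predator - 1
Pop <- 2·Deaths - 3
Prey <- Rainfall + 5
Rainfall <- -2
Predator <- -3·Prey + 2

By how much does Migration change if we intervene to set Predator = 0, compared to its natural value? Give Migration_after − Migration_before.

The intervention breaks the incoming arrows to Predator: Predator <- -3·Prey + 2 no longer applies, and Predator = 0.
Migration = min(Rainfall, Predator) - 2  [with Rainfall=-2, Predator=0]  = -4
Without intervention: Prey = Rainfall + 5  [with Rainfall=-2]  = 3; Predator = -3·Prey + 2  [with Prey=3]  = -7; Migration = min(Rainfall, Predator) - 2  [with Rainfall=-2, Predator=-7]  = -9.
Change = -4 − (-9) = 5.

5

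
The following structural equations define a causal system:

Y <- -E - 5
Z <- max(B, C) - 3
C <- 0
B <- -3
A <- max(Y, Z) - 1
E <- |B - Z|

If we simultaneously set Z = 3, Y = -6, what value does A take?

2

Setting Z = 3, Y = -6 by intervention discards those variables' equations.
A = max(Y, Z) - 1  [with Y=-6, Z=3]  = 2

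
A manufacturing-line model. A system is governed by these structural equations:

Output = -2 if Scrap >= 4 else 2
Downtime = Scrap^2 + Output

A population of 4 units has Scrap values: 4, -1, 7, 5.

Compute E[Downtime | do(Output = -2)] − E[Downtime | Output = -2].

-7.25

The intervention sets Output=-2 in all 4 units regardless of Scrap. Recomputing Downtime per unit gives 14, -1, 47, 23; average 20.75.
Conditioning on Output=-2 selects the 3 unit(s) with Scrap ∈ {4, 7, 5}. Their Downtime values: 14, 47, 23. Mean = 28.
Difference = 20.75 − 28 = -7.25.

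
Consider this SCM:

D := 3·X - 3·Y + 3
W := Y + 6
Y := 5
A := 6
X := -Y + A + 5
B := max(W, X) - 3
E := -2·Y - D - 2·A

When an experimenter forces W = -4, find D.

6

The intervention breaks the incoming arrows to W: W := Y + 6 no longer applies, and W = -4.
Since D is not a descendant of the intervened variable, it is unaffected.
X = -Y + A + 5  [with Y=5, A=6]  = 6
D = 3·X - 3·Y + 3  [with X=6, Y=5]  = 6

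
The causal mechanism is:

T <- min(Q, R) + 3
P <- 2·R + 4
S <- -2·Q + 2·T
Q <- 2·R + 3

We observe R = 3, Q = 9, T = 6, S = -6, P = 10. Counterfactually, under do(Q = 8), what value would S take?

-4

Under do(Q=8), the mechanism Q <- 2·R + 3 is discarded; Q is fixed at 8.
T = min(Q, R) + 3  [with Q=8, R=3]  = 6
S = -2·Q + 2·T  [with Q=8, T=6]  = -4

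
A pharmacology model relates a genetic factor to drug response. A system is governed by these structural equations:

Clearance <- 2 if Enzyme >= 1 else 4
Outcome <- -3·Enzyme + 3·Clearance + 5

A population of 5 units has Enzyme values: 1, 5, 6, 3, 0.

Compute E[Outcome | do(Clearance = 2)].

2

The intervention sets Clearance=2 in all 5 units regardless of Enzyme. Recomputing Outcome per unit gives 8, -4, -7, 2, 11; average 2.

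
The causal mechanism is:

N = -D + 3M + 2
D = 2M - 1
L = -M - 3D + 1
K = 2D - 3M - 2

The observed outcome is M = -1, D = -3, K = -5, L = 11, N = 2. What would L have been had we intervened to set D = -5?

Under do(D=-5), the mechanism D = 2M - 1 is discarded; D is fixed at -5.
L = -M - 3D + 1  [with M=-1, D=-5]  = 17

17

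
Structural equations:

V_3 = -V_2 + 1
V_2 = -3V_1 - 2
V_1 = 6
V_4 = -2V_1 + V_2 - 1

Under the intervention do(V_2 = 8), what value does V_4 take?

Under do(V_2=8), the mechanism V_2 = -3V_1 - 2 is discarded; V_2 is fixed at 8.
V_4 = -2V_1 + V_2 - 1  [with V_1=6, V_2=8]  = -5

-5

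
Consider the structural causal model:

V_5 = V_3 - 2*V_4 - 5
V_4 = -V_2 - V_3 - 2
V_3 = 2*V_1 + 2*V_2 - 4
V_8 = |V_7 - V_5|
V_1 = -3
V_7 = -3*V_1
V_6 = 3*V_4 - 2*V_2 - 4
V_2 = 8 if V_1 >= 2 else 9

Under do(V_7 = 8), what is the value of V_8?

do(V_7=8) replaces the equation V_7 = -3*V_1 with the constant V_7 = 8.
V_2 = 8 if V_1 >= 2 else 9  [with V_1=-3]  = 9
V_3 = 2*V_1 + 2*V_2 - 4  [with V_1=-3, V_2=9]  = 8
V_4 = -V_2 - V_3 - 2  [with V_2=9, V_3=8]  = -19
V_5 = V_3 - 2*V_4 - 5  [with V_3=8, V_4=-19]  = 41
V_8 = |V_7 - V_5|  [with V_7=8, V_5=41]  = 33

33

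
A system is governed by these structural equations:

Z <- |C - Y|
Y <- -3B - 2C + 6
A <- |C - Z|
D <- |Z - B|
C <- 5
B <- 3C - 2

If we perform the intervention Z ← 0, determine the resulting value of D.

13

Under do(Z=0), the mechanism Z <- |C - Y| is discarded; Z is fixed at 0.
B = 3C - 2  [with C=5]  = 13
D = |Z - B|  [with Z=0, B=13]  = 13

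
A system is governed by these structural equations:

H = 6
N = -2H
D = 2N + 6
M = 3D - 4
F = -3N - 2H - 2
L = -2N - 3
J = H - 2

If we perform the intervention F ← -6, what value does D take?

-18

do(F=-6) replaces the equation F = -3N - 2H - 2 with the constant F = -6.
D is not downstream of the intervention, so its value is determined by the original equations.
N = -2H  [with H=6]  = -12
D = 2N + 6  [with N=-12]  = -18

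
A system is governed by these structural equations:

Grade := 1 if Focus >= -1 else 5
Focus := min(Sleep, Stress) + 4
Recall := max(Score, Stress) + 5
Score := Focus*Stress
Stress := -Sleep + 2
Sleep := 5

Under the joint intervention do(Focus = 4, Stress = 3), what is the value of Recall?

Setting Focus = 4, Stress = 3 by intervention discards those variables' equations.
Score = Focus*Stress  [with Focus=4, Stress=3]  = 12
Recall = max(Score, Stress) + 5  [with Score=12, Stress=3]  = 17

17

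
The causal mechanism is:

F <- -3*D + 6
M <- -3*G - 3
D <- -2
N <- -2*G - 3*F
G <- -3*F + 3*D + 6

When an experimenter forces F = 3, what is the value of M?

Under do(F=3), the mechanism F <- -3*D + 6 is discarded; F is fixed at 3.
G = -3*F + 3*D + 6  [with F=3, D=-2]  = -9
M = -3*G - 3  [with G=-9]  = 24

24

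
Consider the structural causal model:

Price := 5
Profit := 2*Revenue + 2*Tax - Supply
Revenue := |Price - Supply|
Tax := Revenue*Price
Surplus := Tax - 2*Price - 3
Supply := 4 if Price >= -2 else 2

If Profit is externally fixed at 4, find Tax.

The intervention breaks the incoming arrows to Profit: Profit := 2*Revenue + 2*Tax - Supply no longer applies, and Profit = 4.
Since Tax is not a descendant of the intervened variable, it is unaffected.
Supply = 4 if Price >= -2 else 2  [with Price=5]  = 4
Revenue = |Price - Supply|  [with Price=5, Supply=4]  = 1
Tax = Revenue*Price  [with Revenue=1, Price=5]  = 5

5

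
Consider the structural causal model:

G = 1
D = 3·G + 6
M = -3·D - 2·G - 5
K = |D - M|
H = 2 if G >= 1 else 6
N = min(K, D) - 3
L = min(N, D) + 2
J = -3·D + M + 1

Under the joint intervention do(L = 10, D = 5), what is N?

2

Under do(L = 10, D = 5), each intervened variable's structural equation is replaced by its fixed value.
M = -3·D - 2·G - 5  [with D=5, G=1]  = -22
K = |D - M|  [with D=5, M=-22]  = 27
N = min(K, D) - 3  [with K=27, D=5]  = 2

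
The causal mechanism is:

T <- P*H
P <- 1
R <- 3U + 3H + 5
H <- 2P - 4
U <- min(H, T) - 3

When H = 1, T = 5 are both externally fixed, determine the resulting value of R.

Under do(H = 1, T = 5), each intervened variable's structural equation is replaced by its fixed value.
U = min(H, T) - 3  [with H=1, T=5]  = -2
R = 3U + 3H + 5  [with U=-2, H=1]  = 2

2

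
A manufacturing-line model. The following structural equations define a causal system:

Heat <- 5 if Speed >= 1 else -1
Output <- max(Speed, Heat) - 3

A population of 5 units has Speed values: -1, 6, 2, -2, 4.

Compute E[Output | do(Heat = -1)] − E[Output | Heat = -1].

Every unit gets Heat=-1 under the intervention. Output values become -4, 3, -1, -4, 1; E[Output|do(Heat=-1)] = -1.
Conditioning on Heat=-1 selects the 2 unit(s) with Speed ∈ {-1, -2}. Their Output values: -4, -4. Mean = -4.
Difference = -1 − (-4) = 3.

3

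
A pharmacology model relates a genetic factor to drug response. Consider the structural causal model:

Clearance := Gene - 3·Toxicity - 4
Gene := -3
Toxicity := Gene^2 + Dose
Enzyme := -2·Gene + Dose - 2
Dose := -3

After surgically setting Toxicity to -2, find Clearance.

-1

Intervening sets Toxicity = -2 and removes its equation (Toxicity := Gene^2 + Dose).
Clearance = Gene - 3·Toxicity - 4  [with Gene=-3, Toxicity=-2]  = -1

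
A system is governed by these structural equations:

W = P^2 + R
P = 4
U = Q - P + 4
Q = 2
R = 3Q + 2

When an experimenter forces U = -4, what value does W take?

do(U=-4) replaces the equation U = Q - P + 4 with the constant U = -4.
W is not downstream of the intervention, so its value is determined by the original equations.
R = 3Q + 2  [with Q=2]  = 8
W = P^2 + R  [with P=4, R=8]  = 24

24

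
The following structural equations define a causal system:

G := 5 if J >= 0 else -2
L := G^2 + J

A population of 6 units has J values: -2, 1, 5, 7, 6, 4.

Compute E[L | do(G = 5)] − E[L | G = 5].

The intervention sets G=5 in all 6 units regardless of J. Recomputing L per unit gives 23, 26, 30, 32, 31, 29; average 28.5.
Conditioning on G=5 selects the 5 unit(s) with J ∈ {1, 5, 7, 6, 4}. Their L values: 26, 30, 32, 31, 29. Mean = 29.6.
Difference = 28.5 − 29.6 = -1.1.

-1.1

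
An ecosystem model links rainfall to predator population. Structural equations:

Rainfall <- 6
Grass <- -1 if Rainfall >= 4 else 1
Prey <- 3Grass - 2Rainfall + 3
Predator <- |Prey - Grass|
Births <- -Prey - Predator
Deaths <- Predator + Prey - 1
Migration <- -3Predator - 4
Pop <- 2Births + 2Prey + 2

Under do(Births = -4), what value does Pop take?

do(Births=-4) replaces the equation Births <- -Prey - Predator with the constant Births = -4.
Grass = -1 if Rainfall >= 4 else 1  [with Rainfall=6]  = -1
Prey = 3Grass - 2Rainfall + 3  [with Grass=-1, Rainfall=6]  = -12
Pop = 2Births + 2Prey + 2  [with Births=-4, Prey=-12]  = -30

-30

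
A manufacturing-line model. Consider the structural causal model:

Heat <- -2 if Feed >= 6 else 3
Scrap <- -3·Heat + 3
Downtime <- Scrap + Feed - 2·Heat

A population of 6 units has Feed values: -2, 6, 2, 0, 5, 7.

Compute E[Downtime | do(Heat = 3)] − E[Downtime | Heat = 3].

1.75

do(Heat=3) breaks Heat's dependence on Feed. With Heat=3 fixed, Downtime across the units is -14, -6, -10, -12, -7, -5, mean -9.
Conditioning on Heat=3 selects the 4 unit(s) with Feed ∈ {-2, 2, 0, 5}. Their Downtime values: -14, -10, -12, -7. Mean = -10.75.
Difference = -9 − (-10.75) = 1.75.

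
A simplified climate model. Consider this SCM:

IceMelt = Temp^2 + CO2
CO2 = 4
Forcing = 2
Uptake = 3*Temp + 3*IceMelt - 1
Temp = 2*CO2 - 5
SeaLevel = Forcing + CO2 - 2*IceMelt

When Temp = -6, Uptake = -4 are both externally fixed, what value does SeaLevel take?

The joint intervention fixes Temp = -6, Uptake = -4, removing each variable's own equation.
IceMelt = Temp^2 + CO2  [with Temp=-6, CO2=4]  = 40
SeaLevel = Forcing + CO2 - 2*IceMelt  [with Forcing=2, CO2=4, IceMelt=40]  = -74

-74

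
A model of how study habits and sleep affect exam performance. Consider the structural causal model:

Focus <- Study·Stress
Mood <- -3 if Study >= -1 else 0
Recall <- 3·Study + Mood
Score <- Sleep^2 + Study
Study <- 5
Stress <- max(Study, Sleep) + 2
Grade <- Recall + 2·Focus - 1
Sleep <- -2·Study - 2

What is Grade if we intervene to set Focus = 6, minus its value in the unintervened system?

-58

do(Focus=6) replaces the equation Focus <- Study·Stress with the constant Focus = 6.
Mood = -3 if Study >= -1 else 0  [with Study=5]  = -3
Recall = 3·Study + Mood  [with Study=5, Mood=-3]  = 12
Grade = Recall + 2·Focus - 1  [with Recall=12, Focus=6]  = 23
Without intervention: Sleep = -2·Study - 2  [with Study=5]  = -12; Stress = max(Study, Sleep) + 2  [with Study=5, Sleep=-12]  = 7; Focus = Study·Stress  [with Study=5, Stress=7]  = 35; Mood = -3 if Study >= -1 else 0  [with Study=5]  = -3; Recall = 3·Study + Mood  [with Study=5, Mood=-3]  = 12; Grade = Recall + 2·Focus - 1  [with Recall=12, Focus=35]  = 81.
Change = 23 − 81 = -58.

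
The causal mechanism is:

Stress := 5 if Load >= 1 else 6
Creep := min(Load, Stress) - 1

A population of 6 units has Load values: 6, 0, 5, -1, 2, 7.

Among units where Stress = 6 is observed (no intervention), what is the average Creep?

E[Creep|Stress=6] averages over only the 2 units with Stress=6 (Load = 0, -1): Creep = -1, -2, mean -1.5.

-1.5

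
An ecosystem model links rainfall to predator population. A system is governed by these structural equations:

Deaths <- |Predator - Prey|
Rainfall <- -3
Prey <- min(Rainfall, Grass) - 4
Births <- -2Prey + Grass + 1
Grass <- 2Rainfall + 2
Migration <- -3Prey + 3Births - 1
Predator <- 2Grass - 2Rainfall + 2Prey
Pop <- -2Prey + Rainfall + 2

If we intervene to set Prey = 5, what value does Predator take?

8

The intervention breaks the incoming arrows to Prey: Prey <- min(Rainfall, Grass) - 4 no longer applies, and Prey = 5.
Grass = 2Rainfall + 2  [with Rainfall=-3]  = -4
Predator = 2Grass - 2Rainfall + 2Prey  [with Grass=-4, Rainfall=-3, Prey=5]  = 8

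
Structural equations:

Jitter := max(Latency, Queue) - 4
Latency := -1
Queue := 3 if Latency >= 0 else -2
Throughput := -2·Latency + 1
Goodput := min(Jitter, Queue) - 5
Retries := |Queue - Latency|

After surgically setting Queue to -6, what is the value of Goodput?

-11

Under do(Queue=-6), the mechanism Queue := 3 if Latency >= 0 else -2 is discarded; Queue is fixed at -6.
Jitter = max(Latency, Queue) - 4  [with Latency=-1, Queue=-6]  = -5
Goodput = min(Jitter, Queue) - 5  [with Jitter=-5, Queue=-6]  = -11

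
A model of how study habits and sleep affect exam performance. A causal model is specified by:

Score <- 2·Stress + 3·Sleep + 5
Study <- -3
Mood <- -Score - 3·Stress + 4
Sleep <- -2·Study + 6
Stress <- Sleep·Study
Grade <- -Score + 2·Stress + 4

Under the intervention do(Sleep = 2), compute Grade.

Under do(Sleep=2), the mechanism Sleep <- -2·Study + 6 is discarded; Sleep is fixed at 2.
Stress = Sleep·Study  [with Sleep=2, Study=-3]  = -6
Score = 2·Stress + 3·Sleep + 5  [with Stress=-6, Sleep=2]  = -1
Grade = -Score + 2·Stress + 4  [with Score=-1, Stress=-6]  = -7

-7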